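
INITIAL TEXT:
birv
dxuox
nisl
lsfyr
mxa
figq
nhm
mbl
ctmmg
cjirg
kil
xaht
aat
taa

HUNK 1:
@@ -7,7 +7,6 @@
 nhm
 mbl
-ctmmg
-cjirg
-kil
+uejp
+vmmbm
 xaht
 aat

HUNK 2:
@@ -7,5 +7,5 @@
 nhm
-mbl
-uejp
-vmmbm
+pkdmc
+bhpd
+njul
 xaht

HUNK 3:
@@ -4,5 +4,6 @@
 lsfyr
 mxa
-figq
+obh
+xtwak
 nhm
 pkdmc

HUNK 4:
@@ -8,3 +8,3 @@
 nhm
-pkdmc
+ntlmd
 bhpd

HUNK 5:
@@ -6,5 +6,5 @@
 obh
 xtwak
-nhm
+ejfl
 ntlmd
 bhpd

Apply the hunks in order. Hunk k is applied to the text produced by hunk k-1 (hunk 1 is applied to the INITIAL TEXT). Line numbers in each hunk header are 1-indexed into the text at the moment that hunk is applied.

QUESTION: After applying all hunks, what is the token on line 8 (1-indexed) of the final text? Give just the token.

Hunk 1: at line 7 remove [ctmmg,cjirg,kil] add [uejp,vmmbm] -> 13 lines: birv dxuox nisl lsfyr mxa figq nhm mbl uejp vmmbm xaht aat taa
Hunk 2: at line 7 remove [mbl,uejp,vmmbm] add [pkdmc,bhpd,njul] -> 13 lines: birv dxuox nisl lsfyr mxa figq nhm pkdmc bhpd njul xaht aat taa
Hunk 3: at line 4 remove [figq] add [obh,xtwak] -> 14 lines: birv dxuox nisl lsfyr mxa obh xtwak nhm pkdmc bhpd njul xaht aat taa
Hunk 4: at line 8 remove [pkdmc] add [ntlmd] -> 14 lines: birv dxuox nisl lsfyr mxa obh xtwak nhm ntlmd bhpd njul xaht aat taa
Hunk 5: at line 6 remove [nhm] add [ejfl] -> 14 lines: birv dxuox nisl lsfyr mxa obh xtwak ejfl ntlmd bhpd njul xaht aat taa
Final line 8: ejfl

Answer: ejfl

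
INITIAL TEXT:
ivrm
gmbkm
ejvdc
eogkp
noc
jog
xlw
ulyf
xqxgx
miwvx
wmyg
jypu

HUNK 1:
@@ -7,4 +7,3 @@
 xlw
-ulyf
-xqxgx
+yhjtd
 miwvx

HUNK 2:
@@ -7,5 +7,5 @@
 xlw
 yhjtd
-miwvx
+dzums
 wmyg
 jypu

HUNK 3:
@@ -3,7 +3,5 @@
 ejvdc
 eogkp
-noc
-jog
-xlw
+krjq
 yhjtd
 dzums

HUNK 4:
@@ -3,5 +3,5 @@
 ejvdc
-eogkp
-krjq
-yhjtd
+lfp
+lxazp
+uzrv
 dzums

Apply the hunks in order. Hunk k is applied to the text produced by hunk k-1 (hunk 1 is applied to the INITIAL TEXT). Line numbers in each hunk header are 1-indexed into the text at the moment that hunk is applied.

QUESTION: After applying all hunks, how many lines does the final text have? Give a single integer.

Answer: 9

Derivation:
Hunk 1: at line 7 remove [ulyf,xqxgx] add [yhjtd] -> 11 lines: ivrm gmbkm ejvdc eogkp noc jog xlw yhjtd miwvx wmyg jypu
Hunk 2: at line 7 remove [miwvx] add [dzums] -> 11 lines: ivrm gmbkm ejvdc eogkp noc jog xlw yhjtd dzums wmyg jypu
Hunk 3: at line 3 remove [noc,jog,xlw] add [krjq] -> 9 lines: ivrm gmbkm ejvdc eogkp krjq yhjtd dzums wmyg jypu
Hunk 4: at line 3 remove [eogkp,krjq,yhjtd] add [lfp,lxazp,uzrv] -> 9 lines: ivrm gmbkm ejvdc lfp lxazp uzrv dzums wmyg jypu
Final line count: 9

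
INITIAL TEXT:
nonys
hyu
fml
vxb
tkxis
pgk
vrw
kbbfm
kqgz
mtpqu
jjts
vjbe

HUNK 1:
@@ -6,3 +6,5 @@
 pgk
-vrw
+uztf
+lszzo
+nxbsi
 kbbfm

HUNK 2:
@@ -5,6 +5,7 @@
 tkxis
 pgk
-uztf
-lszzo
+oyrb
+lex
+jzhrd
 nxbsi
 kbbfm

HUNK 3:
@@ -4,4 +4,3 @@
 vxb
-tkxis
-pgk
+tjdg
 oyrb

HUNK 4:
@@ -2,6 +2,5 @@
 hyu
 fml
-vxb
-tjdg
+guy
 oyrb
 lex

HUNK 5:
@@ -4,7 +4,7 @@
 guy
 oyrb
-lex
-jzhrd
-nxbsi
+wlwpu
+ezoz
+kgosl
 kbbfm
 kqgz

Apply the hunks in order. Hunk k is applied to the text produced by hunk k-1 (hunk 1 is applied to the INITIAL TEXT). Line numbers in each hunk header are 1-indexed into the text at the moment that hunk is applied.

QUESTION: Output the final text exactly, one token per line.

Hunk 1: at line 6 remove [vrw] add [uztf,lszzo,nxbsi] -> 14 lines: nonys hyu fml vxb tkxis pgk uztf lszzo nxbsi kbbfm kqgz mtpqu jjts vjbe
Hunk 2: at line 5 remove [uztf,lszzo] add [oyrb,lex,jzhrd] -> 15 lines: nonys hyu fml vxb tkxis pgk oyrb lex jzhrd nxbsi kbbfm kqgz mtpqu jjts vjbe
Hunk 3: at line 4 remove [tkxis,pgk] add [tjdg] -> 14 lines: nonys hyu fml vxb tjdg oyrb lex jzhrd nxbsi kbbfm kqgz mtpqu jjts vjbe
Hunk 4: at line 2 remove [vxb,tjdg] add [guy] -> 13 lines: nonys hyu fml guy oyrb lex jzhrd nxbsi kbbfm kqgz mtpqu jjts vjbe
Hunk 5: at line 4 remove [lex,jzhrd,nxbsi] add [wlwpu,ezoz,kgosl] -> 13 lines: nonys hyu fml guy oyrb wlwpu ezoz kgosl kbbfm kqgz mtpqu jjts vjbe

Answer: nonys
hyu
fml
guy
oyrb
wlwpu
ezoz
kgosl
kbbfm
kqgz
mtpqu
jjts
vjbe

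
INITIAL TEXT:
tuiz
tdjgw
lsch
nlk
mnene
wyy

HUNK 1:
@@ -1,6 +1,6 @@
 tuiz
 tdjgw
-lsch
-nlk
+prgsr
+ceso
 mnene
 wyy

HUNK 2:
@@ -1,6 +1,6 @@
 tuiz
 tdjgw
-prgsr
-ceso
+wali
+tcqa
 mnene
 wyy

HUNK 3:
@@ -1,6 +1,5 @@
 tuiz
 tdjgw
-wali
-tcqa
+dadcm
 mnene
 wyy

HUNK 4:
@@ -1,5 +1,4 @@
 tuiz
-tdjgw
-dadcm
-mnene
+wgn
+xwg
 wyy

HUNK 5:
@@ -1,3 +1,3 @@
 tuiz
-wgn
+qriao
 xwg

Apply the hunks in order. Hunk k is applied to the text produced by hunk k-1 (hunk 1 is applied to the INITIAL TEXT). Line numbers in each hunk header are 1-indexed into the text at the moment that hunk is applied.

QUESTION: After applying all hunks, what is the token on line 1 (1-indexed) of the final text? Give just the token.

Hunk 1: at line 1 remove [lsch,nlk] add [prgsr,ceso] -> 6 lines: tuiz tdjgw prgsr ceso mnene wyy
Hunk 2: at line 1 remove [prgsr,ceso] add [wali,tcqa] -> 6 lines: tuiz tdjgw wali tcqa mnene wyy
Hunk 3: at line 1 remove [wali,tcqa] add [dadcm] -> 5 lines: tuiz tdjgw dadcm mnene wyy
Hunk 4: at line 1 remove [tdjgw,dadcm,mnene] add [wgn,xwg] -> 4 lines: tuiz wgn xwg wyy
Hunk 5: at line 1 remove [wgn] add [qriao] -> 4 lines: tuiz qriao xwg wyy
Final line 1: tuiz

Answer: tuiz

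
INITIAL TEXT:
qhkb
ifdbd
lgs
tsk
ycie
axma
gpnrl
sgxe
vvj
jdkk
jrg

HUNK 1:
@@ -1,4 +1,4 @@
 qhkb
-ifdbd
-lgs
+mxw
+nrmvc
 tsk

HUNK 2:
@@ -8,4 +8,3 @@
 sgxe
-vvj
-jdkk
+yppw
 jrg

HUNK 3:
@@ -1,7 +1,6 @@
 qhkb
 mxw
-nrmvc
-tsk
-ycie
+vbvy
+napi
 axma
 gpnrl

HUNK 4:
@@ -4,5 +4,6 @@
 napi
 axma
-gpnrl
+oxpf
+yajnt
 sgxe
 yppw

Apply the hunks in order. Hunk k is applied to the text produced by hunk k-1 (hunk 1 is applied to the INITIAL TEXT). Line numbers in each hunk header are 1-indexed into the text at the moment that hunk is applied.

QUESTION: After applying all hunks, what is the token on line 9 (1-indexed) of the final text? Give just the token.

Hunk 1: at line 1 remove [ifdbd,lgs] add [mxw,nrmvc] -> 11 lines: qhkb mxw nrmvc tsk ycie axma gpnrl sgxe vvj jdkk jrg
Hunk 2: at line 8 remove [vvj,jdkk] add [yppw] -> 10 lines: qhkb mxw nrmvc tsk ycie axma gpnrl sgxe yppw jrg
Hunk 3: at line 1 remove [nrmvc,tsk,ycie] add [vbvy,napi] -> 9 lines: qhkb mxw vbvy napi axma gpnrl sgxe yppw jrg
Hunk 4: at line 4 remove [gpnrl] add [oxpf,yajnt] -> 10 lines: qhkb mxw vbvy napi axma oxpf yajnt sgxe yppw jrg
Final line 9: yppw

Answer: yppw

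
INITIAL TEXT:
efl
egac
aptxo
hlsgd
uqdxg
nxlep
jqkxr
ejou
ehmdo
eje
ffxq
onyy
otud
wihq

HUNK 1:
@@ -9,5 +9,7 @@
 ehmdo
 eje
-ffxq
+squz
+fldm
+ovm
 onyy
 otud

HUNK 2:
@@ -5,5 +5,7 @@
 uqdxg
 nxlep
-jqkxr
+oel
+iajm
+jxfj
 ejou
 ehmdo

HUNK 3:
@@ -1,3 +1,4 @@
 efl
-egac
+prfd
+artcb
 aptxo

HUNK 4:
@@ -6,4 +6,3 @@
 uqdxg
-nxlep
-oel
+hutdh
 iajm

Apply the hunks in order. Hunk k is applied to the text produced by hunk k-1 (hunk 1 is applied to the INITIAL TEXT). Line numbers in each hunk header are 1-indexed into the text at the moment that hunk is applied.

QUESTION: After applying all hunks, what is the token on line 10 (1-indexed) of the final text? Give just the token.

Answer: ejou

Derivation:
Hunk 1: at line 9 remove [ffxq] add [squz,fldm,ovm] -> 16 lines: efl egac aptxo hlsgd uqdxg nxlep jqkxr ejou ehmdo eje squz fldm ovm onyy otud wihq
Hunk 2: at line 5 remove [jqkxr] add [oel,iajm,jxfj] -> 18 lines: efl egac aptxo hlsgd uqdxg nxlep oel iajm jxfj ejou ehmdo eje squz fldm ovm onyy otud wihq
Hunk 3: at line 1 remove [egac] add [prfd,artcb] -> 19 lines: efl prfd artcb aptxo hlsgd uqdxg nxlep oel iajm jxfj ejou ehmdo eje squz fldm ovm onyy otud wihq
Hunk 4: at line 6 remove [nxlep,oel] add [hutdh] -> 18 lines: efl prfd artcb aptxo hlsgd uqdxg hutdh iajm jxfj ejou ehmdo eje squz fldm ovm onyy otud wihq
Final line 10: ejou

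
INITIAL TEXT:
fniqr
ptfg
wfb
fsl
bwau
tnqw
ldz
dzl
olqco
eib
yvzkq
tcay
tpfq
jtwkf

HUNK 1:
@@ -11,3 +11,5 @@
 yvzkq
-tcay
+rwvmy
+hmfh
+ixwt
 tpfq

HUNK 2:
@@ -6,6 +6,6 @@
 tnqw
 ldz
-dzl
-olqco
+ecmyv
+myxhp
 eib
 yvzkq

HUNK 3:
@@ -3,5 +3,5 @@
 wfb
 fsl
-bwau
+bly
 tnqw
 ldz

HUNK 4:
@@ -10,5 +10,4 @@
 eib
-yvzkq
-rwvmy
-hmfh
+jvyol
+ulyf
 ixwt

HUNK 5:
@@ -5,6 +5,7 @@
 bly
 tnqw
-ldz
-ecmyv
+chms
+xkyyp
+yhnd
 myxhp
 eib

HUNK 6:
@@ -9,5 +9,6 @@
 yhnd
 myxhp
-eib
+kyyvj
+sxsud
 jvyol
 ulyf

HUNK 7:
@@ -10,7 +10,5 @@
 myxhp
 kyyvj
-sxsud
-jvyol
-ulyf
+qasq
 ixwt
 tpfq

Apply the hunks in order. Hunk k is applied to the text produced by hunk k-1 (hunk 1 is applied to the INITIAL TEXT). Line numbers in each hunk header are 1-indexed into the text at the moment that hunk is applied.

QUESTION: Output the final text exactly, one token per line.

Answer: fniqr
ptfg
wfb
fsl
bly
tnqw
chms
xkyyp
yhnd
myxhp
kyyvj
qasq
ixwt
tpfq
jtwkf

Derivation:
Hunk 1: at line 11 remove [tcay] add [rwvmy,hmfh,ixwt] -> 16 lines: fniqr ptfg wfb fsl bwau tnqw ldz dzl olqco eib yvzkq rwvmy hmfh ixwt tpfq jtwkf
Hunk 2: at line 6 remove [dzl,olqco] add [ecmyv,myxhp] -> 16 lines: fniqr ptfg wfb fsl bwau tnqw ldz ecmyv myxhp eib yvzkq rwvmy hmfh ixwt tpfq jtwkf
Hunk 3: at line 3 remove [bwau] add [bly] -> 16 lines: fniqr ptfg wfb fsl bly tnqw ldz ecmyv myxhp eib yvzkq rwvmy hmfh ixwt tpfq jtwkf
Hunk 4: at line 10 remove [yvzkq,rwvmy,hmfh] add [jvyol,ulyf] -> 15 lines: fniqr ptfg wfb fsl bly tnqw ldz ecmyv myxhp eib jvyol ulyf ixwt tpfq jtwkf
Hunk 5: at line 5 remove [ldz,ecmyv] add [chms,xkyyp,yhnd] -> 16 lines: fniqr ptfg wfb fsl bly tnqw chms xkyyp yhnd myxhp eib jvyol ulyf ixwt tpfq jtwkf
Hunk 6: at line 9 remove [eib] add [kyyvj,sxsud] -> 17 lines: fniqr ptfg wfb fsl bly tnqw chms xkyyp yhnd myxhp kyyvj sxsud jvyol ulyf ixwt tpfq jtwkf
Hunk 7: at line 10 remove [sxsud,jvyol,ulyf] add [qasq] -> 15 lines: fniqr ptfg wfb fsl bly tnqw chms xkyyp yhnd myxhp kyyvj qasq ixwt tpfq jtwkf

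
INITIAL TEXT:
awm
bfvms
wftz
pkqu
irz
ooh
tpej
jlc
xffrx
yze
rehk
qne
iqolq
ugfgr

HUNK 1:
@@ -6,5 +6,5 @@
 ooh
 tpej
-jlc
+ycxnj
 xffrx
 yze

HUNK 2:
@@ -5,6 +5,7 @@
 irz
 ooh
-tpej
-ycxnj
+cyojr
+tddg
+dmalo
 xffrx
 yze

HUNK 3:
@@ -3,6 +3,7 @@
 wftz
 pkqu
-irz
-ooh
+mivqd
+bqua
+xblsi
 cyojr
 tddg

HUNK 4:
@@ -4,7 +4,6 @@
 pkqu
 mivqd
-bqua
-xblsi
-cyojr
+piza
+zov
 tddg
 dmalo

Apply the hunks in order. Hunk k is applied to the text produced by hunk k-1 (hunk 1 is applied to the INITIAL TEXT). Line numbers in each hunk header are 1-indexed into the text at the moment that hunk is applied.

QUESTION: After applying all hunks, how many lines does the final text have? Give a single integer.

Hunk 1: at line 6 remove [jlc] add [ycxnj] -> 14 lines: awm bfvms wftz pkqu irz ooh tpej ycxnj xffrx yze rehk qne iqolq ugfgr
Hunk 2: at line 5 remove [tpej,ycxnj] add [cyojr,tddg,dmalo] -> 15 lines: awm bfvms wftz pkqu irz ooh cyojr tddg dmalo xffrx yze rehk qne iqolq ugfgr
Hunk 3: at line 3 remove [irz,ooh] add [mivqd,bqua,xblsi] -> 16 lines: awm bfvms wftz pkqu mivqd bqua xblsi cyojr tddg dmalo xffrx yze rehk qne iqolq ugfgr
Hunk 4: at line 4 remove [bqua,xblsi,cyojr] add [piza,zov] -> 15 lines: awm bfvms wftz pkqu mivqd piza zov tddg dmalo xffrx yze rehk qne iqolq ugfgr
Final line count: 15

Answer: 15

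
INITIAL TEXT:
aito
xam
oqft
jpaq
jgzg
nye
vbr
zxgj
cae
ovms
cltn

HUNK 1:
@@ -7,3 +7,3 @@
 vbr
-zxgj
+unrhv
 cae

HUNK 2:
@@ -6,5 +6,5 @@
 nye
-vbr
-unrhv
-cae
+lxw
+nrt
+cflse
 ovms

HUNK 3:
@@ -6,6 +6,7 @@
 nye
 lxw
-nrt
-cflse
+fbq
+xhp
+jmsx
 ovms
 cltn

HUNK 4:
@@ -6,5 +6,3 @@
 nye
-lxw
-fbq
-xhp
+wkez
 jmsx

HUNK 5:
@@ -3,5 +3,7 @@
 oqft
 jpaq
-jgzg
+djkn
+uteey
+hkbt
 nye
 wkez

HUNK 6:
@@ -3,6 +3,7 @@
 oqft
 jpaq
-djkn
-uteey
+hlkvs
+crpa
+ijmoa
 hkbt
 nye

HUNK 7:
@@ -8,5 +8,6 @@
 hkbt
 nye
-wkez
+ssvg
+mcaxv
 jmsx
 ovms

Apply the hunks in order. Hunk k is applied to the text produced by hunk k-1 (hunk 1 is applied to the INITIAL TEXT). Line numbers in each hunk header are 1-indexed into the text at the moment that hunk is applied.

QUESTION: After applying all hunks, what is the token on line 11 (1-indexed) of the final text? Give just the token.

Answer: mcaxv

Derivation:
Hunk 1: at line 7 remove [zxgj] add [unrhv] -> 11 lines: aito xam oqft jpaq jgzg nye vbr unrhv cae ovms cltn
Hunk 2: at line 6 remove [vbr,unrhv,cae] add [lxw,nrt,cflse] -> 11 lines: aito xam oqft jpaq jgzg nye lxw nrt cflse ovms cltn
Hunk 3: at line 6 remove [nrt,cflse] add [fbq,xhp,jmsx] -> 12 lines: aito xam oqft jpaq jgzg nye lxw fbq xhp jmsx ovms cltn
Hunk 4: at line 6 remove [lxw,fbq,xhp] add [wkez] -> 10 lines: aito xam oqft jpaq jgzg nye wkez jmsx ovms cltn
Hunk 5: at line 3 remove [jgzg] add [djkn,uteey,hkbt] -> 12 lines: aito xam oqft jpaq djkn uteey hkbt nye wkez jmsx ovms cltn
Hunk 6: at line 3 remove [djkn,uteey] add [hlkvs,crpa,ijmoa] -> 13 lines: aito xam oqft jpaq hlkvs crpa ijmoa hkbt nye wkez jmsx ovms cltn
Hunk 7: at line 8 remove [wkez] add [ssvg,mcaxv] -> 14 lines: aito xam oqft jpaq hlkvs crpa ijmoa hkbt nye ssvg mcaxv jmsx ovms cltn
Final line 11: mcaxv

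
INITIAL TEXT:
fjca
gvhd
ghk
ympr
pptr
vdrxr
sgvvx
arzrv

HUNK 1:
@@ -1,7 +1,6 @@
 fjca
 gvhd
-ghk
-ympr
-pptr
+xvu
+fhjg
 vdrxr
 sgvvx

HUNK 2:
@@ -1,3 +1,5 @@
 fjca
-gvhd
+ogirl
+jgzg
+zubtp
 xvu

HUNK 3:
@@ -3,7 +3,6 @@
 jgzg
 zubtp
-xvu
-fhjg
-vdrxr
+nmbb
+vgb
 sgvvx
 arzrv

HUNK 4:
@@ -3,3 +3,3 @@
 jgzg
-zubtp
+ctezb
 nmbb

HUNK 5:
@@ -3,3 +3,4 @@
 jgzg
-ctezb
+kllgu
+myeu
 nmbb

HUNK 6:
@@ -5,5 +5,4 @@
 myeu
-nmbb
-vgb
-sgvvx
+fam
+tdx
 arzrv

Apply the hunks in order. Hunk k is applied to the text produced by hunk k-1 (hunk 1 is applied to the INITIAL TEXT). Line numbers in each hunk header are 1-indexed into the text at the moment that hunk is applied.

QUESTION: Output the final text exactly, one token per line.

Answer: fjca
ogirl
jgzg
kllgu
myeu
fam
tdx
arzrv

Derivation:
Hunk 1: at line 1 remove [ghk,ympr,pptr] add [xvu,fhjg] -> 7 lines: fjca gvhd xvu fhjg vdrxr sgvvx arzrv
Hunk 2: at line 1 remove [gvhd] add [ogirl,jgzg,zubtp] -> 9 lines: fjca ogirl jgzg zubtp xvu fhjg vdrxr sgvvx arzrv
Hunk 3: at line 3 remove [xvu,fhjg,vdrxr] add [nmbb,vgb] -> 8 lines: fjca ogirl jgzg zubtp nmbb vgb sgvvx arzrv
Hunk 4: at line 3 remove [zubtp] add [ctezb] -> 8 lines: fjca ogirl jgzg ctezb nmbb vgb sgvvx arzrv
Hunk 5: at line 3 remove [ctezb] add [kllgu,myeu] -> 9 lines: fjca ogirl jgzg kllgu myeu nmbb vgb sgvvx arzrv
Hunk 6: at line 5 remove [nmbb,vgb,sgvvx] add [fam,tdx] -> 8 lines: fjca ogirl jgzg kllgu myeu fam tdx arzrv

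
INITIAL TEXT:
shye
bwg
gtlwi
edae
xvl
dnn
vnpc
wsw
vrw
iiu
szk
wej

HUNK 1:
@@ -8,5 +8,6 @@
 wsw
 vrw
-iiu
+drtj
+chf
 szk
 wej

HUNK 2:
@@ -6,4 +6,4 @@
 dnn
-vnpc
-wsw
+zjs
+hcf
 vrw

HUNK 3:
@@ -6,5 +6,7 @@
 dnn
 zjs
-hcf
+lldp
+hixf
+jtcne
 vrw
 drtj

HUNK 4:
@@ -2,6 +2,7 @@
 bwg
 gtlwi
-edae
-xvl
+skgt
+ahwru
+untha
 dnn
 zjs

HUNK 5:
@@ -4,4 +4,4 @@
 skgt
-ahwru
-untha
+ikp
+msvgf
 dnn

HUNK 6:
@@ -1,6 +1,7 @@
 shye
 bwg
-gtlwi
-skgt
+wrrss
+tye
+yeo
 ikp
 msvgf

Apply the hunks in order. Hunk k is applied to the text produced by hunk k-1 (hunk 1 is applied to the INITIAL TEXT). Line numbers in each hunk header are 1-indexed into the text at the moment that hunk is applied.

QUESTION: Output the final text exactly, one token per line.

Hunk 1: at line 8 remove [iiu] add [drtj,chf] -> 13 lines: shye bwg gtlwi edae xvl dnn vnpc wsw vrw drtj chf szk wej
Hunk 2: at line 6 remove [vnpc,wsw] add [zjs,hcf] -> 13 lines: shye bwg gtlwi edae xvl dnn zjs hcf vrw drtj chf szk wej
Hunk 3: at line 6 remove [hcf] add [lldp,hixf,jtcne] -> 15 lines: shye bwg gtlwi edae xvl dnn zjs lldp hixf jtcne vrw drtj chf szk wej
Hunk 4: at line 2 remove [edae,xvl] add [skgt,ahwru,untha] -> 16 lines: shye bwg gtlwi skgt ahwru untha dnn zjs lldp hixf jtcne vrw drtj chf szk wej
Hunk 5: at line 4 remove [ahwru,untha] add [ikp,msvgf] -> 16 lines: shye bwg gtlwi skgt ikp msvgf dnn zjs lldp hixf jtcne vrw drtj chf szk wej
Hunk 6: at line 1 remove [gtlwi,skgt] add [wrrss,tye,yeo] -> 17 lines: shye bwg wrrss tye yeo ikp msvgf dnn zjs lldp hixf jtcne vrw drtj chf szk wej

Answer: shye
bwg
wrrss
tye
yeo
ikp
msvgf
dnn
zjs
lldp
hixf
jtcne
vrw
drtj
chf
szk
wej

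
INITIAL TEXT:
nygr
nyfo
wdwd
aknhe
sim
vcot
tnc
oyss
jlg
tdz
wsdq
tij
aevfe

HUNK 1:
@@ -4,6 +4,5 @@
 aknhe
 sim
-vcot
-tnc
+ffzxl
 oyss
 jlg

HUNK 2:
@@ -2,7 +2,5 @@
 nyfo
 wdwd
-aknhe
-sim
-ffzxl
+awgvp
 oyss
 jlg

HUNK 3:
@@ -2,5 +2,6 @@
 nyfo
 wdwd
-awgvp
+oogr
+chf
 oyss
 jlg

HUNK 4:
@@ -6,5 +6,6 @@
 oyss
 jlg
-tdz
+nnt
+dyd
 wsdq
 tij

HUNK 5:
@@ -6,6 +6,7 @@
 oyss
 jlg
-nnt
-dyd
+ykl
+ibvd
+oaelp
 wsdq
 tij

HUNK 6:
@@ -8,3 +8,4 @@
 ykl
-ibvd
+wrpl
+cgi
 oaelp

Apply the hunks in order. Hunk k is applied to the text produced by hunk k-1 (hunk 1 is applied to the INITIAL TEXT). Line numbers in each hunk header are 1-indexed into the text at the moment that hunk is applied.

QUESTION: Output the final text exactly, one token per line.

Hunk 1: at line 4 remove [vcot,tnc] add [ffzxl] -> 12 lines: nygr nyfo wdwd aknhe sim ffzxl oyss jlg tdz wsdq tij aevfe
Hunk 2: at line 2 remove [aknhe,sim,ffzxl] add [awgvp] -> 10 lines: nygr nyfo wdwd awgvp oyss jlg tdz wsdq tij aevfe
Hunk 3: at line 2 remove [awgvp] add [oogr,chf] -> 11 lines: nygr nyfo wdwd oogr chf oyss jlg tdz wsdq tij aevfe
Hunk 4: at line 6 remove [tdz] add [nnt,dyd] -> 12 lines: nygr nyfo wdwd oogr chf oyss jlg nnt dyd wsdq tij aevfe
Hunk 5: at line 6 remove [nnt,dyd] add [ykl,ibvd,oaelp] -> 13 lines: nygr nyfo wdwd oogr chf oyss jlg ykl ibvd oaelp wsdq tij aevfe
Hunk 6: at line 8 remove [ibvd] add [wrpl,cgi] -> 14 lines: nygr nyfo wdwd oogr chf oyss jlg ykl wrpl cgi oaelp wsdq tij aevfe

Answer: nygr
nyfo
wdwd
oogr
chf
oyss
jlg
ykl
wrpl
cgi
oaelp
wsdq
tij
aevfe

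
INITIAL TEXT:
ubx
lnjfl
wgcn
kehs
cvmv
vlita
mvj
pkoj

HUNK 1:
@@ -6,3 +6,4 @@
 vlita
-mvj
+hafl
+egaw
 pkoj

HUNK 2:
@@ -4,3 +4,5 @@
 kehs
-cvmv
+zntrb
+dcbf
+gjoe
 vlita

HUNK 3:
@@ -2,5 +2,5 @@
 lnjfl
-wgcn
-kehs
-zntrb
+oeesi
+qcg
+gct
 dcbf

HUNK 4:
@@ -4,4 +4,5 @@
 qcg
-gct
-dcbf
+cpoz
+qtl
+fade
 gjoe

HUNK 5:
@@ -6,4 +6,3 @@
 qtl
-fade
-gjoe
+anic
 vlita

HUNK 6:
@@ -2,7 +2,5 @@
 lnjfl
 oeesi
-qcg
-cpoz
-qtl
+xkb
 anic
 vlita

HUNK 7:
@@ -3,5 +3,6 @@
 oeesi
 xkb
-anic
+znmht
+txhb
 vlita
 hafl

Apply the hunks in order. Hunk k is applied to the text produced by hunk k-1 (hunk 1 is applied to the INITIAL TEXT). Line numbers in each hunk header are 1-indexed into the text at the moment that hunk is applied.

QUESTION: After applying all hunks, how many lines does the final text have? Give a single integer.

Hunk 1: at line 6 remove [mvj] add [hafl,egaw] -> 9 lines: ubx lnjfl wgcn kehs cvmv vlita hafl egaw pkoj
Hunk 2: at line 4 remove [cvmv] add [zntrb,dcbf,gjoe] -> 11 lines: ubx lnjfl wgcn kehs zntrb dcbf gjoe vlita hafl egaw pkoj
Hunk 3: at line 2 remove [wgcn,kehs,zntrb] add [oeesi,qcg,gct] -> 11 lines: ubx lnjfl oeesi qcg gct dcbf gjoe vlita hafl egaw pkoj
Hunk 4: at line 4 remove [gct,dcbf] add [cpoz,qtl,fade] -> 12 lines: ubx lnjfl oeesi qcg cpoz qtl fade gjoe vlita hafl egaw pkoj
Hunk 5: at line 6 remove [fade,gjoe] add [anic] -> 11 lines: ubx lnjfl oeesi qcg cpoz qtl anic vlita hafl egaw pkoj
Hunk 6: at line 2 remove [qcg,cpoz,qtl] add [xkb] -> 9 lines: ubx lnjfl oeesi xkb anic vlita hafl egaw pkoj
Hunk 7: at line 3 remove [anic] add [znmht,txhb] -> 10 lines: ubx lnjfl oeesi xkb znmht txhb vlita hafl egaw pkoj
Final line count: 10

Answer: 10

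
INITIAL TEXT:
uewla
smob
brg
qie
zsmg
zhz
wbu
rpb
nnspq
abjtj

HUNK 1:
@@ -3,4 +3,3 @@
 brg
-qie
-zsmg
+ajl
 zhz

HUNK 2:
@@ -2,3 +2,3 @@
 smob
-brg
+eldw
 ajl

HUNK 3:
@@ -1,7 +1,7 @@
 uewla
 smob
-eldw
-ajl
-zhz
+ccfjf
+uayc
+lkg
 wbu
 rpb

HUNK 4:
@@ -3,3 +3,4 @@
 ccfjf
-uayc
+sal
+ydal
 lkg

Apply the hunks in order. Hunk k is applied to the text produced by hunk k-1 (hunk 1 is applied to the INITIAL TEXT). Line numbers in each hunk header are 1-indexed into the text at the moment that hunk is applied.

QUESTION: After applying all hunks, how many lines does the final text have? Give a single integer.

Hunk 1: at line 3 remove [qie,zsmg] add [ajl] -> 9 lines: uewla smob brg ajl zhz wbu rpb nnspq abjtj
Hunk 2: at line 2 remove [brg] add [eldw] -> 9 lines: uewla smob eldw ajl zhz wbu rpb nnspq abjtj
Hunk 3: at line 1 remove [eldw,ajl,zhz] add [ccfjf,uayc,lkg] -> 9 lines: uewla smob ccfjf uayc lkg wbu rpb nnspq abjtj
Hunk 4: at line 3 remove [uayc] add [sal,ydal] -> 10 lines: uewla smob ccfjf sal ydal lkg wbu rpb nnspq abjtj
Final line count: 10

Answer: 10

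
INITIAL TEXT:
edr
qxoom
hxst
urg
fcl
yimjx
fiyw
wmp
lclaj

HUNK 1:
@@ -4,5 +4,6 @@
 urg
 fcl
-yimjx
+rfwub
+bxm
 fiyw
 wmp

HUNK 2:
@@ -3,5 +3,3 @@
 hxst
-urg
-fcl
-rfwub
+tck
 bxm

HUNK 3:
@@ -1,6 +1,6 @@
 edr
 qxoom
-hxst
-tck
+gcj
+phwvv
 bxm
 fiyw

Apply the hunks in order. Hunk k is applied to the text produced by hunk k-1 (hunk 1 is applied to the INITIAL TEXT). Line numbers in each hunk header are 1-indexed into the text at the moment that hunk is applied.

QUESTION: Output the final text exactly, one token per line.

Hunk 1: at line 4 remove [yimjx] add [rfwub,bxm] -> 10 lines: edr qxoom hxst urg fcl rfwub bxm fiyw wmp lclaj
Hunk 2: at line 3 remove [urg,fcl,rfwub] add [tck] -> 8 lines: edr qxoom hxst tck bxm fiyw wmp lclaj
Hunk 3: at line 1 remove [hxst,tck] add [gcj,phwvv] -> 8 lines: edr qxoom gcj phwvv bxm fiyw wmp lclaj

Answer: edr
qxoom
gcj
phwvv
bxm
fiyw
wmp
lclaj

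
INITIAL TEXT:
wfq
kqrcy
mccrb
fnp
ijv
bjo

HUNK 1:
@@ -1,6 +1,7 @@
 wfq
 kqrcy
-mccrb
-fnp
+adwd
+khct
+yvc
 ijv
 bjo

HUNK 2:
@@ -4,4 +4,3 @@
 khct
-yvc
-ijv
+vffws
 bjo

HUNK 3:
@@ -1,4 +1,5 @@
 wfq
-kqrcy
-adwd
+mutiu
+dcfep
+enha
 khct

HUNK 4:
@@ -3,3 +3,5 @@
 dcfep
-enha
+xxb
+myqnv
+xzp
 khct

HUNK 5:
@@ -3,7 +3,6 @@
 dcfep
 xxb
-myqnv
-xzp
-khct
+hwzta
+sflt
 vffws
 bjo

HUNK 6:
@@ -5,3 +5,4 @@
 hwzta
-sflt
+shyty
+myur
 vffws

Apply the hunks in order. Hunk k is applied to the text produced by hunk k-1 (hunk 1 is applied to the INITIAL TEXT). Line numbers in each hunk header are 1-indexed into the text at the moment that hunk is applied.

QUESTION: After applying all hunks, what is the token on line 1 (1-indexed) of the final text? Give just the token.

Hunk 1: at line 1 remove [mccrb,fnp] add [adwd,khct,yvc] -> 7 lines: wfq kqrcy adwd khct yvc ijv bjo
Hunk 2: at line 4 remove [yvc,ijv] add [vffws] -> 6 lines: wfq kqrcy adwd khct vffws bjo
Hunk 3: at line 1 remove [kqrcy,adwd] add [mutiu,dcfep,enha] -> 7 lines: wfq mutiu dcfep enha khct vffws bjo
Hunk 4: at line 3 remove [enha] add [xxb,myqnv,xzp] -> 9 lines: wfq mutiu dcfep xxb myqnv xzp khct vffws bjo
Hunk 5: at line 3 remove [myqnv,xzp,khct] add [hwzta,sflt] -> 8 lines: wfq mutiu dcfep xxb hwzta sflt vffws bjo
Hunk 6: at line 5 remove [sflt] add [shyty,myur] -> 9 lines: wfq mutiu dcfep xxb hwzta shyty myur vffws bjo
Final line 1: wfq

Answer: wfq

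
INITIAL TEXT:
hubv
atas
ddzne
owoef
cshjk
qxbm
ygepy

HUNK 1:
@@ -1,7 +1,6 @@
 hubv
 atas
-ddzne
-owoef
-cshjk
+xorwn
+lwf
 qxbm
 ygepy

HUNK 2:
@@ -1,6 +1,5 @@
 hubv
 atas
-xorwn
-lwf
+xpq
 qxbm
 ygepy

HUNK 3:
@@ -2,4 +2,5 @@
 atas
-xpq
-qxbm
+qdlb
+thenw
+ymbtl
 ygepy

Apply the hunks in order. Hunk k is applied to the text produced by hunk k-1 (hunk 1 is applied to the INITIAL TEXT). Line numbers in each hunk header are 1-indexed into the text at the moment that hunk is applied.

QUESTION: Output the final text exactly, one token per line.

Hunk 1: at line 1 remove [ddzne,owoef,cshjk] add [xorwn,lwf] -> 6 lines: hubv atas xorwn lwf qxbm ygepy
Hunk 2: at line 1 remove [xorwn,lwf] add [xpq] -> 5 lines: hubv atas xpq qxbm ygepy
Hunk 3: at line 2 remove [xpq,qxbm] add [qdlb,thenw,ymbtl] -> 6 lines: hubv atas qdlb thenw ymbtl ygepy

Answer: hubv
atas
qdlb
thenw
ymbtl
ygepy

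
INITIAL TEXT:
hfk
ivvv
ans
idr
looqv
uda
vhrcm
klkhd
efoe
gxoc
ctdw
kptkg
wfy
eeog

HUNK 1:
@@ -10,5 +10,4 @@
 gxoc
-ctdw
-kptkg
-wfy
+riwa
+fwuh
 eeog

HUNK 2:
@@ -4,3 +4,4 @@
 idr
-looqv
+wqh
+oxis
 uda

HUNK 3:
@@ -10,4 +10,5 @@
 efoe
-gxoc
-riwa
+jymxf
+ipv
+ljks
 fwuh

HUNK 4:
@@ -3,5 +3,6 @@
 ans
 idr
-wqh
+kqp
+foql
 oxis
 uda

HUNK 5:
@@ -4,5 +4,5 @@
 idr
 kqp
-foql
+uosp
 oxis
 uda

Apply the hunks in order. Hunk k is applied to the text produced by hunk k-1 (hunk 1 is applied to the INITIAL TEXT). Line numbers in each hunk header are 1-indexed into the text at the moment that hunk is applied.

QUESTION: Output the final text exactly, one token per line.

Hunk 1: at line 10 remove [ctdw,kptkg,wfy] add [riwa,fwuh] -> 13 lines: hfk ivvv ans idr looqv uda vhrcm klkhd efoe gxoc riwa fwuh eeog
Hunk 2: at line 4 remove [looqv] add [wqh,oxis] -> 14 lines: hfk ivvv ans idr wqh oxis uda vhrcm klkhd efoe gxoc riwa fwuh eeog
Hunk 3: at line 10 remove [gxoc,riwa] add [jymxf,ipv,ljks] -> 15 lines: hfk ivvv ans idr wqh oxis uda vhrcm klkhd efoe jymxf ipv ljks fwuh eeog
Hunk 4: at line 3 remove [wqh] add [kqp,foql] -> 16 lines: hfk ivvv ans idr kqp foql oxis uda vhrcm klkhd efoe jymxf ipv ljks fwuh eeog
Hunk 5: at line 4 remove [foql] add [uosp] -> 16 lines: hfk ivvv ans idr kqp uosp oxis uda vhrcm klkhd efoe jymxf ipv ljks fwuh eeog

Answer: hfk
ivvv
ans
idr
kqp
uosp
oxis
uda
vhrcm
klkhd
efoe
jymxf
ipv
ljks
fwuh
eeog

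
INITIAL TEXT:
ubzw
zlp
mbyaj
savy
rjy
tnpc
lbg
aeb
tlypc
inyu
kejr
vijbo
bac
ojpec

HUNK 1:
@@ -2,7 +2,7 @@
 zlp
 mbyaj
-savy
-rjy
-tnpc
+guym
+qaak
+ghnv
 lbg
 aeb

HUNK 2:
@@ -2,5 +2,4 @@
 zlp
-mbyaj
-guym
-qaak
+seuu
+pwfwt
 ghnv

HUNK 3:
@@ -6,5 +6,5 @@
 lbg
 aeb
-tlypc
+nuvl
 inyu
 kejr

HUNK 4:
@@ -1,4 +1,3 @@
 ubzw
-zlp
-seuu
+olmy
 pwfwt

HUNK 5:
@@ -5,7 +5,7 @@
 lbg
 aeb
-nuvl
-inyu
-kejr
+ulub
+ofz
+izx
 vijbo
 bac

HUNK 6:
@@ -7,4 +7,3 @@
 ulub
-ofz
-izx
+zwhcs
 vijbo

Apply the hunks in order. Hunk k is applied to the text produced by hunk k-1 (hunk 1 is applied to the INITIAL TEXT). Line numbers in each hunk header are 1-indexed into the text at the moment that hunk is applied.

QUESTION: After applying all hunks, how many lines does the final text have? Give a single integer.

Answer: 11

Derivation:
Hunk 1: at line 2 remove [savy,rjy,tnpc] add [guym,qaak,ghnv] -> 14 lines: ubzw zlp mbyaj guym qaak ghnv lbg aeb tlypc inyu kejr vijbo bac ojpec
Hunk 2: at line 2 remove [mbyaj,guym,qaak] add [seuu,pwfwt] -> 13 lines: ubzw zlp seuu pwfwt ghnv lbg aeb tlypc inyu kejr vijbo bac ojpec
Hunk 3: at line 6 remove [tlypc] add [nuvl] -> 13 lines: ubzw zlp seuu pwfwt ghnv lbg aeb nuvl inyu kejr vijbo bac ojpec
Hunk 4: at line 1 remove [zlp,seuu] add [olmy] -> 12 lines: ubzw olmy pwfwt ghnv lbg aeb nuvl inyu kejr vijbo bac ojpec
Hunk 5: at line 5 remove [nuvl,inyu,kejr] add [ulub,ofz,izx] -> 12 lines: ubzw olmy pwfwt ghnv lbg aeb ulub ofz izx vijbo bac ojpec
Hunk 6: at line 7 remove [ofz,izx] add [zwhcs] -> 11 lines: ubzw olmy pwfwt ghnv lbg aeb ulub zwhcs vijbo bac ojpec
Final line count: 11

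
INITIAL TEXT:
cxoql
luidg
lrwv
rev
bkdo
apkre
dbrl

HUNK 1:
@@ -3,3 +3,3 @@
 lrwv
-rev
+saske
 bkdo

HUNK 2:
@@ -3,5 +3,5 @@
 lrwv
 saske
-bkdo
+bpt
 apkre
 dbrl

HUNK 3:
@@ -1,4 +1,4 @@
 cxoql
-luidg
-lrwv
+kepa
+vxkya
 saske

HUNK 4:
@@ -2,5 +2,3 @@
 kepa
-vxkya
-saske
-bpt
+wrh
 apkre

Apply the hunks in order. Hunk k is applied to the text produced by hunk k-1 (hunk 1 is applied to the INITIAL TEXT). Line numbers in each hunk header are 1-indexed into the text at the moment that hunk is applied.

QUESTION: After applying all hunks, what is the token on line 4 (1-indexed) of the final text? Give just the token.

Answer: apkre

Derivation:
Hunk 1: at line 3 remove [rev] add [saske] -> 7 lines: cxoql luidg lrwv saske bkdo apkre dbrl
Hunk 2: at line 3 remove [bkdo] add [bpt] -> 7 lines: cxoql luidg lrwv saske bpt apkre dbrl
Hunk 3: at line 1 remove [luidg,lrwv] add [kepa,vxkya] -> 7 lines: cxoql kepa vxkya saske bpt apkre dbrl
Hunk 4: at line 2 remove [vxkya,saske,bpt] add [wrh] -> 5 lines: cxoql kepa wrh apkre dbrl
Final line 4: apkre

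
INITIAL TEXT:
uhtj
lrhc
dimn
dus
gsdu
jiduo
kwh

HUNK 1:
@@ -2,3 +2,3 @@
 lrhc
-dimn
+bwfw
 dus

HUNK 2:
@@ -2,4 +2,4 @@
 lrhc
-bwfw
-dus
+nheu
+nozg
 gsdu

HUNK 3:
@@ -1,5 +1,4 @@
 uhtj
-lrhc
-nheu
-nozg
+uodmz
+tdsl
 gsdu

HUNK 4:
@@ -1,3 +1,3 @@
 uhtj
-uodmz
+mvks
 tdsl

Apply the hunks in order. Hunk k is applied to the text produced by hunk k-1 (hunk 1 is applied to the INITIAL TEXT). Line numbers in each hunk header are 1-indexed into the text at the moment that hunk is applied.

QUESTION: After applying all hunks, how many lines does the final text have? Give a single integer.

Answer: 6

Derivation:
Hunk 1: at line 2 remove [dimn] add [bwfw] -> 7 lines: uhtj lrhc bwfw dus gsdu jiduo kwh
Hunk 2: at line 2 remove [bwfw,dus] add [nheu,nozg] -> 7 lines: uhtj lrhc nheu nozg gsdu jiduo kwh
Hunk 3: at line 1 remove [lrhc,nheu,nozg] add [uodmz,tdsl] -> 6 lines: uhtj uodmz tdsl gsdu jiduo kwh
Hunk 4: at line 1 remove [uodmz] add [mvks] -> 6 lines: uhtj mvks tdsl gsdu jiduo kwh
Final line count: 6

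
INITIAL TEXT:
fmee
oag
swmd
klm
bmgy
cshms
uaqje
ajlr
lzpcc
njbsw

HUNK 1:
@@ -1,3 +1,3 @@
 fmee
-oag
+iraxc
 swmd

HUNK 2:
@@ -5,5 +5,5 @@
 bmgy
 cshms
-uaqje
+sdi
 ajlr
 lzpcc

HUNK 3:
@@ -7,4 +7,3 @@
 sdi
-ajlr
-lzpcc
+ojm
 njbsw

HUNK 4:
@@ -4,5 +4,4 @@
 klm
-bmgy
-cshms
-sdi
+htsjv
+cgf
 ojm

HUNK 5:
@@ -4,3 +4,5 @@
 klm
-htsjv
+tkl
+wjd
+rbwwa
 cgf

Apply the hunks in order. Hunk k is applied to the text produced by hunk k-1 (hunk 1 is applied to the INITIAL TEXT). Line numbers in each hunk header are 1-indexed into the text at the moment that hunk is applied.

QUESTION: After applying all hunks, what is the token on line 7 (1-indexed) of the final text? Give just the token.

Hunk 1: at line 1 remove [oag] add [iraxc] -> 10 lines: fmee iraxc swmd klm bmgy cshms uaqje ajlr lzpcc njbsw
Hunk 2: at line 5 remove [uaqje] add [sdi] -> 10 lines: fmee iraxc swmd klm bmgy cshms sdi ajlr lzpcc njbsw
Hunk 3: at line 7 remove [ajlr,lzpcc] add [ojm] -> 9 lines: fmee iraxc swmd klm bmgy cshms sdi ojm njbsw
Hunk 4: at line 4 remove [bmgy,cshms,sdi] add [htsjv,cgf] -> 8 lines: fmee iraxc swmd klm htsjv cgf ojm njbsw
Hunk 5: at line 4 remove [htsjv] add [tkl,wjd,rbwwa] -> 10 lines: fmee iraxc swmd klm tkl wjd rbwwa cgf ojm njbsw
Final line 7: rbwwa

Answer: rbwwa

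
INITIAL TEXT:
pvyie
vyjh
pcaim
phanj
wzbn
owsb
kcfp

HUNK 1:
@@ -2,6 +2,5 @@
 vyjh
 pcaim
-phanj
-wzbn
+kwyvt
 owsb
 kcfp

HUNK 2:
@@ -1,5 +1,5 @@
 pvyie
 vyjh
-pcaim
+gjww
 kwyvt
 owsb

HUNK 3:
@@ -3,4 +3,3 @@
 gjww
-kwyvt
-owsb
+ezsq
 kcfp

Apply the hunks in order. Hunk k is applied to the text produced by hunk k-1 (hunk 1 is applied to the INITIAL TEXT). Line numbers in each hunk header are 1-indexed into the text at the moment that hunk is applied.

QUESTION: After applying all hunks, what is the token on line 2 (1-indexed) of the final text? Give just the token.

Answer: vyjh

Derivation:
Hunk 1: at line 2 remove [phanj,wzbn] add [kwyvt] -> 6 lines: pvyie vyjh pcaim kwyvt owsb kcfp
Hunk 2: at line 1 remove [pcaim] add [gjww] -> 6 lines: pvyie vyjh gjww kwyvt owsb kcfp
Hunk 3: at line 3 remove [kwyvt,owsb] add [ezsq] -> 5 lines: pvyie vyjh gjww ezsq kcfp
Final line 2: vyjh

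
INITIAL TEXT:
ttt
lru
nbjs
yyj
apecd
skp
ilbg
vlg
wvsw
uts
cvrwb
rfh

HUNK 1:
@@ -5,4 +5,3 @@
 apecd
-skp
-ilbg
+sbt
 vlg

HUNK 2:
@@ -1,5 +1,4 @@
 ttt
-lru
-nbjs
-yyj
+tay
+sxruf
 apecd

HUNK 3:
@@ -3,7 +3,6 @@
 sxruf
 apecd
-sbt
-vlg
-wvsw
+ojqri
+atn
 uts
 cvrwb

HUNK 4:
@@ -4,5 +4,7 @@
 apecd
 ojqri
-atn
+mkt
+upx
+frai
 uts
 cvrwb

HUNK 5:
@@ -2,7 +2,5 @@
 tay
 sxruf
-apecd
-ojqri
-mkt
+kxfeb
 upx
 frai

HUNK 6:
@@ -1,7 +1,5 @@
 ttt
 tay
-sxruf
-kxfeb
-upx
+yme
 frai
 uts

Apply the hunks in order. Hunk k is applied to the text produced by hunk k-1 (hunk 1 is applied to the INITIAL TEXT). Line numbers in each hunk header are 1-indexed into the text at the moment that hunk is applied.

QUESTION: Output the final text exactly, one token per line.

Answer: ttt
tay
yme
frai
uts
cvrwb
rfh

Derivation:
Hunk 1: at line 5 remove [skp,ilbg] add [sbt] -> 11 lines: ttt lru nbjs yyj apecd sbt vlg wvsw uts cvrwb rfh
Hunk 2: at line 1 remove [lru,nbjs,yyj] add [tay,sxruf] -> 10 lines: ttt tay sxruf apecd sbt vlg wvsw uts cvrwb rfh
Hunk 3: at line 3 remove [sbt,vlg,wvsw] add [ojqri,atn] -> 9 lines: ttt tay sxruf apecd ojqri atn uts cvrwb rfh
Hunk 4: at line 4 remove [atn] add [mkt,upx,frai] -> 11 lines: ttt tay sxruf apecd ojqri mkt upx frai uts cvrwb rfh
Hunk 5: at line 2 remove [apecd,ojqri,mkt] add [kxfeb] -> 9 lines: ttt tay sxruf kxfeb upx frai uts cvrwb rfh
Hunk 6: at line 1 remove [sxruf,kxfeb,upx] add [yme] -> 7 lines: ttt tay yme frai uts cvrwb rfh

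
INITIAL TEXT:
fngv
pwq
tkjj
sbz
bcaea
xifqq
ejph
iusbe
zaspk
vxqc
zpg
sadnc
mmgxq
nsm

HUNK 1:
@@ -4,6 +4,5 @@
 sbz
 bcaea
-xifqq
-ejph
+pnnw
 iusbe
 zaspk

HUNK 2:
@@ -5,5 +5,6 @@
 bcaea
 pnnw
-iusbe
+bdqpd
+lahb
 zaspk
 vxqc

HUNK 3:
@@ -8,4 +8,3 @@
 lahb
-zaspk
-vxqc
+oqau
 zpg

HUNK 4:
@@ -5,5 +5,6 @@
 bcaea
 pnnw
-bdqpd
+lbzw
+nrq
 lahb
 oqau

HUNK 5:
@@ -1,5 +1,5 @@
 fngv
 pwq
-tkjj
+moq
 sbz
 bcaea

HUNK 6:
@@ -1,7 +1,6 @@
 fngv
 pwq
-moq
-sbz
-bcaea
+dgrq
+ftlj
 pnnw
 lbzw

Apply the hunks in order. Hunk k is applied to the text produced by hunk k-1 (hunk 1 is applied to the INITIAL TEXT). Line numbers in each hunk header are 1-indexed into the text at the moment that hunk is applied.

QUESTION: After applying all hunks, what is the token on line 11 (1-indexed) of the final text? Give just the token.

Hunk 1: at line 4 remove [xifqq,ejph] add [pnnw] -> 13 lines: fngv pwq tkjj sbz bcaea pnnw iusbe zaspk vxqc zpg sadnc mmgxq nsm
Hunk 2: at line 5 remove [iusbe] add [bdqpd,lahb] -> 14 lines: fngv pwq tkjj sbz bcaea pnnw bdqpd lahb zaspk vxqc zpg sadnc mmgxq nsm
Hunk 3: at line 8 remove [zaspk,vxqc] add [oqau] -> 13 lines: fngv pwq tkjj sbz bcaea pnnw bdqpd lahb oqau zpg sadnc mmgxq nsm
Hunk 4: at line 5 remove [bdqpd] add [lbzw,nrq] -> 14 lines: fngv pwq tkjj sbz bcaea pnnw lbzw nrq lahb oqau zpg sadnc mmgxq nsm
Hunk 5: at line 1 remove [tkjj] add [moq] -> 14 lines: fngv pwq moq sbz bcaea pnnw lbzw nrq lahb oqau zpg sadnc mmgxq nsm
Hunk 6: at line 1 remove [moq,sbz,bcaea] add [dgrq,ftlj] -> 13 lines: fngv pwq dgrq ftlj pnnw lbzw nrq lahb oqau zpg sadnc mmgxq nsm
Final line 11: sadnc

Answer: sadnc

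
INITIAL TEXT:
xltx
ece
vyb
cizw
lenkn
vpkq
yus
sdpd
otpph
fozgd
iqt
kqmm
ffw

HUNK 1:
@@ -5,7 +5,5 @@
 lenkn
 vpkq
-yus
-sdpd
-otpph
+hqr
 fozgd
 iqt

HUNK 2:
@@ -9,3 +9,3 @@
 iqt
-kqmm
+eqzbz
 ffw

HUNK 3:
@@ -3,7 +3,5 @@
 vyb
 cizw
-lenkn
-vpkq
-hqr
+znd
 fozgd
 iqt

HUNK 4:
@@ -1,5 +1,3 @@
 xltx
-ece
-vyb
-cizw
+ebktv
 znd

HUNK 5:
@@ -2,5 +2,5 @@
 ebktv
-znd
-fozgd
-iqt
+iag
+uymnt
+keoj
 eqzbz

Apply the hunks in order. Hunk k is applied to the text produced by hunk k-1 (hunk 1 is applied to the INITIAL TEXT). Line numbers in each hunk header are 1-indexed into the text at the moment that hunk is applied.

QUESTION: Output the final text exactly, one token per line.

Answer: xltx
ebktv
iag
uymnt
keoj
eqzbz
ffw

Derivation:
Hunk 1: at line 5 remove [yus,sdpd,otpph] add [hqr] -> 11 lines: xltx ece vyb cizw lenkn vpkq hqr fozgd iqt kqmm ffw
Hunk 2: at line 9 remove [kqmm] add [eqzbz] -> 11 lines: xltx ece vyb cizw lenkn vpkq hqr fozgd iqt eqzbz ffw
Hunk 3: at line 3 remove [lenkn,vpkq,hqr] add [znd] -> 9 lines: xltx ece vyb cizw znd fozgd iqt eqzbz ffw
Hunk 4: at line 1 remove [ece,vyb,cizw] add [ebktv] -> 7 lines: xltx ebktv znd fozgd iqt eqzbz ffw
Hunk 5: at line 2 remove [znd,fozgd,iqt] add [iag,uymnt,keoj] -> 7 lines: xltx ebktv iag uymnt keoj eqzbz ffw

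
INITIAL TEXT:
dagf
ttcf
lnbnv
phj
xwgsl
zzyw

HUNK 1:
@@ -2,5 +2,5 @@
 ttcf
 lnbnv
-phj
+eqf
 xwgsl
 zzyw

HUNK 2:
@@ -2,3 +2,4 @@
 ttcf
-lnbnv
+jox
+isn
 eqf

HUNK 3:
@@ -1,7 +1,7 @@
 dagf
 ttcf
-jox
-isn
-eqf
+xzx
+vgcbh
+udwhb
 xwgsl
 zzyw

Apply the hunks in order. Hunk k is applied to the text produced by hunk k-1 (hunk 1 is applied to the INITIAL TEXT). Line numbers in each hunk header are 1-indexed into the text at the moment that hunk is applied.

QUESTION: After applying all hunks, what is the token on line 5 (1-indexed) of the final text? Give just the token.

Answer: udwhb

Derivation:
Hunk 1: at line 2 remove [phj] add [eqf] -> 6 lines: dagf ttcf lnbnv eqf xwgsl zzyw
Hunk 2: at line 2 remove [lnbnv] add [jox,isn] -> 7 lines: dagf ttcf jox isn eqf xwgsl zzyw
Hunk 3: at line 1 remove [jox,isn,eqf] add [xzx,vgcbh,udwhb] -> 7 lines: dagf ttcf xzx vgcbh udwhb xwgsl zzyw
Final line 5: udwhb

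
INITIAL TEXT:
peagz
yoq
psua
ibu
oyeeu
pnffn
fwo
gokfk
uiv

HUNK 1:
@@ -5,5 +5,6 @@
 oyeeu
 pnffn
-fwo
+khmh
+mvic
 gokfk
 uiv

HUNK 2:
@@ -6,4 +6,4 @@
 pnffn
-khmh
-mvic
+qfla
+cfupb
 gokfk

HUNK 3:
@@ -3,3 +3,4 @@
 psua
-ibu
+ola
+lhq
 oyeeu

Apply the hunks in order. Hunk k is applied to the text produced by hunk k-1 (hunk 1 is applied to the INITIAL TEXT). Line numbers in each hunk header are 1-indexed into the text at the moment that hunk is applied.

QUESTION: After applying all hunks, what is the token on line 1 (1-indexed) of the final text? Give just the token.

Answer: peagz

Derivation:
Hunk 1: at line 5 remove [fwo] add [khmh,mvic] -> 10 lines: peagz yoq psua ibu oyeeu pnffn khmh mvic gokfk uiv
Hunk 2: at line 6 remove [khmh,mvic] add [qfla,cfupb] -> 10 lines: peagz yoq psua ibu oyeeu pnffn qfla cfupb gokfk uiv
Hunk 3: at line 3 remove [ibu] add [ola,lhq] -> 11 lines: peagz yoq psua ola lhq oyeeu pnffn qfla cfupb gokfk uiv
Final line 1: peagz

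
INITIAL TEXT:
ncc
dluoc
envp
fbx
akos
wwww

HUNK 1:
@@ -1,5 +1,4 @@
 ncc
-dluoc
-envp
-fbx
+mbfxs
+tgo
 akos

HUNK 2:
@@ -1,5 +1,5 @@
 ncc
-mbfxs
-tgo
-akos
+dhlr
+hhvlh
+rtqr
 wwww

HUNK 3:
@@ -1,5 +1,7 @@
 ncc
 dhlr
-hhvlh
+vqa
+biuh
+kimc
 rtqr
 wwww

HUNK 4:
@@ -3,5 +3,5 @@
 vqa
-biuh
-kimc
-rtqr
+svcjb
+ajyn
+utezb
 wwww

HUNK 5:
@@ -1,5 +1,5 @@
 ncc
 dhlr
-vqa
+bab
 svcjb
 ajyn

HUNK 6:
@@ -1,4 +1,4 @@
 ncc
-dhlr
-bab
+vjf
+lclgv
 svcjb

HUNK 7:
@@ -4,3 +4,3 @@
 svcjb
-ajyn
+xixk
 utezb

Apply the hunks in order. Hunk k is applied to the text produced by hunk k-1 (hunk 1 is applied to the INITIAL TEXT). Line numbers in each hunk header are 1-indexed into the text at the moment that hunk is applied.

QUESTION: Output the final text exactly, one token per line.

Answer: ncc
vjf
lclgv
svcjb
xixk
utezb
wwww

Derivation:
Hunk 1: at line 1 remove [dluoc,envp,fbx] add [mbfxs,tgo] -> 5 lines: ncc mbfxs tgo akos wwww
Hunk 2: at line 1 remove [mbfxs,tgo,akos] add [dhlr,hhvlh,rtqr] -> 5 lines: ncc dhlr hhvlh rtqr wwww
Hunk 3: at line 1 remove [hhvlh] add [vqa,biuh,kimc] -> 7 lines: ncc dhlr vqa biuh kimc rtqr wwww
Hunk 4: at line 3 remove [biuh,kimc,rtqr] add [svcjb,ajyn,utezb] -> 7 lines: ncc dhlr vqa svcjb ajyn utezb wwww
Hunk 5: at line 1 remove [vqa] add [bab] -> 7 lines: ncc dhlr bab svcjb ajyn utezb wwww
Hunk 6: at line 1 remove [dhlr,bab] add [vjf,lclgv] -> 7 lines: ncc vjf lclgv svcjb ajyn utezb wwww
Hunk 7: at line 4 remove [ajyn] add [xixk] -> 7 lines: ncc vjf lclgv svcjb xixk utezb wwww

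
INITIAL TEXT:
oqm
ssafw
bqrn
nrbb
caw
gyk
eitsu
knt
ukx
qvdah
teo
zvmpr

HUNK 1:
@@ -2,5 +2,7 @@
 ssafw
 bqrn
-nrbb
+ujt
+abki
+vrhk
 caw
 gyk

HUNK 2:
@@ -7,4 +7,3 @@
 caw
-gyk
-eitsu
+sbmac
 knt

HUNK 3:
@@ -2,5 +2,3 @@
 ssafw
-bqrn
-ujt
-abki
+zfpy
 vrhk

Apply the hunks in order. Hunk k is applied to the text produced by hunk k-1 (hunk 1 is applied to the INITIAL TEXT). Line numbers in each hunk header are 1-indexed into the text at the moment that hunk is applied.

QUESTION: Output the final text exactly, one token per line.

Answer: oqm
ssafw
zfpy
vrhk
caw
sbmac
knt
ukx
qvdah
teo
zvmpr

Derivation:
Hunk 1: at line 2 remove [nrbb] add [ujt,abki,vrhk] -> 14 lines: oqm ssafw bqrn ujt abki vrhk caw gyk eitsu knt ukx qvdah teo zvmpr
Hunk 2: at line 7 remove [gyk,eitsu] add [sbmac] -> 13 lines: oqm ssafw bqrn ujt abki vrhk caw sbmac knt ukx qvdah teo zvmpr
Hunk 3: at line 2 remove [bqrn,ujt,abki] add [zfpy] -> 11 lines: oqm ssafw zfpy vrhk caw sbmac knt ukx qvdah teo zvmpr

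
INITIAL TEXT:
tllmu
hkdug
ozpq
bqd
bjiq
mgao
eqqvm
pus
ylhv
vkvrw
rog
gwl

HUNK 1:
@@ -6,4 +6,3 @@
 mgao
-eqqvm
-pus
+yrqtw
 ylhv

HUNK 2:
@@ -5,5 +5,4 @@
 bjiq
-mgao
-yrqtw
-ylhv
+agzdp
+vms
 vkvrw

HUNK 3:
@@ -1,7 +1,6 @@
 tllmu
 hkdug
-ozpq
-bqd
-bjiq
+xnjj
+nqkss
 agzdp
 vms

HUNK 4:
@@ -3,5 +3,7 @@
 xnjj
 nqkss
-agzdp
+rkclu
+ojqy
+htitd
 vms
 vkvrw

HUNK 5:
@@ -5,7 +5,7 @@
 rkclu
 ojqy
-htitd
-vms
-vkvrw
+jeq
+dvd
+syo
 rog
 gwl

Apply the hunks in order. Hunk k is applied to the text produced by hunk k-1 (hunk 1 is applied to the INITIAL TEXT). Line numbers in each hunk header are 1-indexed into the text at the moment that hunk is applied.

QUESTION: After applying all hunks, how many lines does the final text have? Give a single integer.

Answer: 11

Derivation:
Hunk 1: at line 6 remove [eqqvm,pus] add [yrqtw] -> 11 lines: tllmu hkdug ozpq bqd bjiq mgao yrqtw ylhv vkvrw rog gwl
Hunk 2: at line 5 remove [mgao,yrqtw,ylhv] add [agzdp,vms] -> 10 lines: tllmu hkdug ozpq bqd bjiq agzdp vms vkvrw rog gwl
Hunk 3: at line 1 remove [ozpq,bqd,bjiq] add [xnjj,nqkss] -> 9 lines: tllmu hkdug xnjj nqkss agzdp vms vkvrw rog gwl
Hunk 4: at line 3 remove [agzdp] add [rkclu,ojqy,htitd] -> 11 lines: tllmu hkdug xnjj nqkss rkclu ojqy htitd vms vkvrw rog gwl
Hunk 5: at line 5 remove [htitd,vms,vkvrw] add [jeq,dvd,syo] -> 11 lines: tllmu hkdug xnjj nqkss rkclu ojqy jeq dvd syo rog gwl
Final line count: 11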